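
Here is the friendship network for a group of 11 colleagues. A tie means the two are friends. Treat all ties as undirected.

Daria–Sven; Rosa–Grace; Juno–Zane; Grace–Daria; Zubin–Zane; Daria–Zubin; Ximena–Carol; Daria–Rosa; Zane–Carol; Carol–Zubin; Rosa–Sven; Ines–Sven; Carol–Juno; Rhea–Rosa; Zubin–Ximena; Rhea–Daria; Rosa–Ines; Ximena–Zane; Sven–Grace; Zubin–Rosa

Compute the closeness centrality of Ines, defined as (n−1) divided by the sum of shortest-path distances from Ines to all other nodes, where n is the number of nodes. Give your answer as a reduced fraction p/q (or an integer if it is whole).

Distances from Ines: Carol:3, Daria:2, Grace:2, Juno:4, Rhea:2, Rosa:1, Sven:1, Ximena:3, Zane:3, Zubin:2. Sum = 23.
n = 11, so closeness = 10/23.

10/23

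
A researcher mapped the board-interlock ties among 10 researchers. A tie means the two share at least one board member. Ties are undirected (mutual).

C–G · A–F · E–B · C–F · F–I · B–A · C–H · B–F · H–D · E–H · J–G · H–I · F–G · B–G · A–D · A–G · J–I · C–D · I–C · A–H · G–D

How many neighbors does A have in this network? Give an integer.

5

A is directly tied to B, D, F, G, and H. That is 5 neighbors, so the degree of A is 5.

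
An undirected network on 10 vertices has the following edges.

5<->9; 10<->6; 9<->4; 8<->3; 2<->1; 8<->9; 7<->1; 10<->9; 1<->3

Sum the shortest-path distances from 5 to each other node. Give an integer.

27

Distances from 5: 1:4, 2:5, 3:3, 4:2, 6:3, 7:5, 8:2, 9:1, 10:2.
Sum = 4 + 5 + 3 + 2 + 3 + 5 + 2 + 1 + 2 = 27.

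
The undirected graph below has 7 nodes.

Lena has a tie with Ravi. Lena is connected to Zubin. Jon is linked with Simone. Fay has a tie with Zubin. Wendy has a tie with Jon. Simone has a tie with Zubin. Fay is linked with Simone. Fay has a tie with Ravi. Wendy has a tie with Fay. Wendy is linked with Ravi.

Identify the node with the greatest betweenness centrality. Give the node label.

Fay

Unnormalized betweenness of each node: Fay:3, Jon:1/2, Lena:1/2, Ravi:2, Simone:2, Wendy:2, Zubin:2.
Fay has the largest value, 3, making it the main broker — the node through which the most shortest paths run.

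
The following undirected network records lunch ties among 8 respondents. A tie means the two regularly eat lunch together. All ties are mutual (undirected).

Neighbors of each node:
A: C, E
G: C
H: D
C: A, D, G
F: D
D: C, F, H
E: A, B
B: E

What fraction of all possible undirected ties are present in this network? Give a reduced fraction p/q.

1/4

There are 7 edges and 8 nodes, so the maximum possible is C(8,2) = 28.
Density = 7/28 = 1/4.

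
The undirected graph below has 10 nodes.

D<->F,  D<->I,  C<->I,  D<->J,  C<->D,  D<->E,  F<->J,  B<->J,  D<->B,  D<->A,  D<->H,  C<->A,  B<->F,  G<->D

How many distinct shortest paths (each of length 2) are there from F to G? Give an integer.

The shortest distance is 2, and the only length-2 path is F–D–G. So there is exactly 1 shortest path.

1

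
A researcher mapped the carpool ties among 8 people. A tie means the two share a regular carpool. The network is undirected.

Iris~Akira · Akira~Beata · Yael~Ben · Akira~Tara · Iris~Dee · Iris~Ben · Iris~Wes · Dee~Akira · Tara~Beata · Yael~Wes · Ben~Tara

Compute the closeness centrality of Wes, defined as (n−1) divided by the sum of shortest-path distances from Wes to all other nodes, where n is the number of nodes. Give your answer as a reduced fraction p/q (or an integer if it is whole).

Distances from Wes: Akira:2, Beata:3, Ben:2, Dee:2, Iris:1, Tara:3, Yael:1. Sum = 14.
n = 8, so closeness = 7/14 = 1/2.

1/2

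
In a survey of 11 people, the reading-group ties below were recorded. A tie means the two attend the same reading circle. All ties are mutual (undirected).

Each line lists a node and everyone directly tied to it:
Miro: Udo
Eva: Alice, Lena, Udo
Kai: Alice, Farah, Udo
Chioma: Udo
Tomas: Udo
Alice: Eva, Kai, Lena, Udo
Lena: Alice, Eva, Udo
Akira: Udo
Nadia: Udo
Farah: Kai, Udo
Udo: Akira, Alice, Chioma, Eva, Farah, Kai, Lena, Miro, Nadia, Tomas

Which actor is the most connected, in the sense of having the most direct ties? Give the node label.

Degrees — Akira:1, Alice:4, Chioma:1, Eva:3, Farah:2, Kai:3, Lena:3, Miro:1, Nadia:1, Tomas:1, Udo:10.
The maximum is 10, attained only by Udo.

Udo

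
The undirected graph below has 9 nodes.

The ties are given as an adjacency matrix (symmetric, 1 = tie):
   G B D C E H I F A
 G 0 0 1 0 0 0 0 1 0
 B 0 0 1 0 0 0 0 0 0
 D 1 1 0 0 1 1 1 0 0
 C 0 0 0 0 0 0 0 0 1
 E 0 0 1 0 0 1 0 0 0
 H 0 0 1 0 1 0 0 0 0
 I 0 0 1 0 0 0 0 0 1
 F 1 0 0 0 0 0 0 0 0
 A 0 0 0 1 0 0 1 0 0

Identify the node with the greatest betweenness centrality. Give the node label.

D

Unnormalized betweenness of each node: A:7, B:0, C:0, D:23, E:0, F:0, G:7, H:0, I:12.
D has the largest value, 23, making it the main broker — the node through which the most shortest paths run.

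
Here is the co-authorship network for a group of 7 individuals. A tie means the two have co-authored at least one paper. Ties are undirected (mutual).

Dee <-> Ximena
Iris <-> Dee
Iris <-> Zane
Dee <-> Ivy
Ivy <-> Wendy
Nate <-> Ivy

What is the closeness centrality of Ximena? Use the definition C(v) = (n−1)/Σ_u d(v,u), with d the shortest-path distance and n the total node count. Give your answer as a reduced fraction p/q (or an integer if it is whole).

3/7

Distances from Ximena: Dee:1, Iris:2, Ivy:2, Nate:3, Wendy:3, Zane:3. Sum = 14.
n = 7, so closeness = 6/14 = 3/7.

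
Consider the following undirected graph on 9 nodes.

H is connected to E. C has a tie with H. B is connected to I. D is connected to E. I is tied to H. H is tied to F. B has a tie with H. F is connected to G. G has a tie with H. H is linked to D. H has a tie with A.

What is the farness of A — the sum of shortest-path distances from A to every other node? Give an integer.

Distances from A: B:2, C:2, D:2, E:2, F:2, G:2, H:1, I:2.
Sum = 2 + 2 + 2 + 2 + 2 + 2 + 1 + 2 = 15.

15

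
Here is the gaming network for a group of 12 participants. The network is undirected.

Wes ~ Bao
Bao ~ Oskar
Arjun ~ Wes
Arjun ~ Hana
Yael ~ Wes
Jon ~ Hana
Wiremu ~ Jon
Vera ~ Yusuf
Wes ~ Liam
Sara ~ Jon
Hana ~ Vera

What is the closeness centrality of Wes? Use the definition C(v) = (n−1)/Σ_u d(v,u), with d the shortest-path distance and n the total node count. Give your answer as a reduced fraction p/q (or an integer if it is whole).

11/26

Distances from Wes: Arjun:1, Bao:1, Hana:2, Jon:3, Liam:1, Oskar:2, Sara:4, Vera:3, Wiremu:4, Yael:1, Yusuf:4. Sum = 26.
n = 12, so closeness = 11/26.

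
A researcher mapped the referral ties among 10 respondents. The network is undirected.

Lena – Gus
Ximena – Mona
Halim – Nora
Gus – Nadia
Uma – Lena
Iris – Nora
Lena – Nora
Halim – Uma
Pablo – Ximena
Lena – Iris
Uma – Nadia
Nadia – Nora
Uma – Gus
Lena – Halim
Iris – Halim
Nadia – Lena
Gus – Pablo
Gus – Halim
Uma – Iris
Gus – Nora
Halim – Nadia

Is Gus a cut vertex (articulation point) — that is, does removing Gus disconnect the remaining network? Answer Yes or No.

Yes

Removing Gus leaves {Mona, Pablo, and Ximena} with no path to {Halim, Iris, Lena, Nadia, Nora, and Uma}, so the network splits into 2 components. Gus is a cut vertex.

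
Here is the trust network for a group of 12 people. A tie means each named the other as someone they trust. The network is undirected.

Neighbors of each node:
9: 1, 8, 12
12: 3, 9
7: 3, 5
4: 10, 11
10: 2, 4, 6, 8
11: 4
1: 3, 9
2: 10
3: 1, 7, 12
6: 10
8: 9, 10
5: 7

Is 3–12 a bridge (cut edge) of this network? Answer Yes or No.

No

Even without that edge, 3 still reaches 12 via 3 – 1 – 9 – 12, so the network stays connected. Not a bridge.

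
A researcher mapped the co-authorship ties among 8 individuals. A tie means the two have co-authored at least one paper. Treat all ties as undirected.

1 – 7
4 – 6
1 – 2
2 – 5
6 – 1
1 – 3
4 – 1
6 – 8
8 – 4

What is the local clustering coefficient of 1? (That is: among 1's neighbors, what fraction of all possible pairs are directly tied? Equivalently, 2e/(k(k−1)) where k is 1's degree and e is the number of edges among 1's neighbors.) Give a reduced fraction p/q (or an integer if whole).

1's neighbors: 2, 3, 4, 6, and 7 (k = 5).
Possible neighbor pairs: C(5,2) = 10. Edges among them: 4–6 → e = 1.
Clustering(1) = 1/10.

1/10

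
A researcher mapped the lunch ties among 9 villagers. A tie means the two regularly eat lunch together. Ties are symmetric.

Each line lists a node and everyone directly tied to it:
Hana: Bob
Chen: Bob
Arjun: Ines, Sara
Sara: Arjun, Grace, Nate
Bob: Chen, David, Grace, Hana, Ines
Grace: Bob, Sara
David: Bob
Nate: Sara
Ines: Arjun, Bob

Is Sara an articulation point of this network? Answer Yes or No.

Yes

Removing Sara leaves {Arjun, Bob, Chen, David, Grace, Hana, and Ines} with no path to {Nate}, so the network splits into 2 components. Sara is a cut vertex.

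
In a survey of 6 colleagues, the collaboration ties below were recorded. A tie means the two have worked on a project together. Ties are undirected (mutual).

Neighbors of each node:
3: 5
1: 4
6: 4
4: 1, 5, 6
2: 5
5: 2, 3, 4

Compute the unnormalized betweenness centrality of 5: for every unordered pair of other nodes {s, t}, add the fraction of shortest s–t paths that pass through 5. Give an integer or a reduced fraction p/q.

7

Pairs whose geodesics pass through 5 — 4–3: 1; 4–2: 1; 3–2: 1; 3–6: 1; 3–1: 1; 2–6: 1; 2–1: 1.
All other pairs contribute 0.
Summing the contributions gives betweenness(5) = 7.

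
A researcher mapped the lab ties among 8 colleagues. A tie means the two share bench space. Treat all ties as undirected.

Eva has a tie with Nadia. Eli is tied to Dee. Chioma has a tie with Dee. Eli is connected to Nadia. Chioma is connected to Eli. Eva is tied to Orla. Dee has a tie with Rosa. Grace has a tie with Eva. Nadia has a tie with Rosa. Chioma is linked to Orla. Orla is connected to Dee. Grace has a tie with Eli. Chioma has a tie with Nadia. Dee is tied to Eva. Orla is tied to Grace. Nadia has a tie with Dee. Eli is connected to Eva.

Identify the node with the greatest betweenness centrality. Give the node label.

Unnormalized betweenness of each node: Chioma:7/12, Dee:59/15, Eli:119/60, Eva:109/60, Grace:1/4, Nadia:43/20, Orla:77/60, Rosa:0.
Dee has the largest value, 59/15, making it the main broker — the node through which the most shortest paths run.

Dee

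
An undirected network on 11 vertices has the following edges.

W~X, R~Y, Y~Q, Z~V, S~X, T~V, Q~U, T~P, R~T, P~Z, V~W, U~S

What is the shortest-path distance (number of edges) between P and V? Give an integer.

One shortest route is P – Z – V, which uses 2 edges, and P and V are not directly tied, so nothing shorter exists. So d(P,V) = 2.

2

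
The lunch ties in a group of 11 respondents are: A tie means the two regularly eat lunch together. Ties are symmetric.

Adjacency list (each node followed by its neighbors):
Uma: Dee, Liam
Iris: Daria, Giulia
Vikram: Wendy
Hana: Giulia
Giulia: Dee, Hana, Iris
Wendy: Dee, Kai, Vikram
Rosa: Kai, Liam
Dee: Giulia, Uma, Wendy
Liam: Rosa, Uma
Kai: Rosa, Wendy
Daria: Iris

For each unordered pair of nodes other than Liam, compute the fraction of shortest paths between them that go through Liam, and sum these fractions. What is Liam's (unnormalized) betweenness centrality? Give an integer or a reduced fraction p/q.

Pairs whose geodesics pass through Liam — Uma–Rosa: 1; Uma–Kai: 1/2; Giulia–Rosa: 1/2; Iris–Rosa: 1/2; Rosa–Dee: 1/2; Rosa–Hana: 1/2; Rosa–Daria: 1/2.
All other pairs contribute 0.
Summing the contributions gives betweenness(Liam) = 4.

4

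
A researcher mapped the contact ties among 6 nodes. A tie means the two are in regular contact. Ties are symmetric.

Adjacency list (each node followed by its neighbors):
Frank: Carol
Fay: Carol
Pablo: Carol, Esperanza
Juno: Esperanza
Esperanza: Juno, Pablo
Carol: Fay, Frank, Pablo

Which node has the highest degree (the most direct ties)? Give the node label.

Carol

Degrees — Carol:3, Esperanza:2, Fay:1, Frank:1, Juno:1, Pablo:2.
The maximum is 3, attained only by Carol.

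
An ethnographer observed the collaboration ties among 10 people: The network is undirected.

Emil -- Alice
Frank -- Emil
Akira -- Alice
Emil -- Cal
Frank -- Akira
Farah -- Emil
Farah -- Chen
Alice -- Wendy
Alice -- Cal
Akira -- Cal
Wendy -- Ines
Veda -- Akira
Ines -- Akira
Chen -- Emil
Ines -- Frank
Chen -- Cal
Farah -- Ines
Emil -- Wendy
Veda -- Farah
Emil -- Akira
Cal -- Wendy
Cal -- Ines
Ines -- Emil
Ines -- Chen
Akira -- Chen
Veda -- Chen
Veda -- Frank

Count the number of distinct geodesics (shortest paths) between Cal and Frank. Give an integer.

3

The shortest distance is 2. The length-2 paths are: Cal–Akira–Frank; Cal–Emil–Frank; Cal–Ines–Frank.
That gives 3 distinct shortest paths.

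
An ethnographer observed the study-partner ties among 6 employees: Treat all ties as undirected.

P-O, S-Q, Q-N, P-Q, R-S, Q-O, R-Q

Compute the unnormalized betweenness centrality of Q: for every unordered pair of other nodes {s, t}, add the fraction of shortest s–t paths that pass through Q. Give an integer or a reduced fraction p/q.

8

Pairs whose geodesics pass through Q — R–N: 1; R–P: 1; R–O: 1; N–P: 1; N–O: 1; N–S: 1; P–S: 1; O–S: 1.
All other pairs contribute 0.
Summing the contributions gives betweenness(Q) = 8.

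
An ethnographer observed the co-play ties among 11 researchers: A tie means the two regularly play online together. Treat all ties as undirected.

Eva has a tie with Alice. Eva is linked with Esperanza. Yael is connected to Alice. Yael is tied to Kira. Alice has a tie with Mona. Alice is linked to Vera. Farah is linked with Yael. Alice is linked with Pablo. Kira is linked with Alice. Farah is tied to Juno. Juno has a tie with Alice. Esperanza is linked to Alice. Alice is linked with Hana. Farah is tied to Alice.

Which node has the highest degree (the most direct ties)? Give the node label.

Alice

Degrees — Alice:10, Esperanza:2, Eva:2, Farah:3, Hana:1, Juno:2, Kira:2, Mona:1, Pablo:1, Vera:1, Yael:3.
The maximum is 10, attained only by Alice.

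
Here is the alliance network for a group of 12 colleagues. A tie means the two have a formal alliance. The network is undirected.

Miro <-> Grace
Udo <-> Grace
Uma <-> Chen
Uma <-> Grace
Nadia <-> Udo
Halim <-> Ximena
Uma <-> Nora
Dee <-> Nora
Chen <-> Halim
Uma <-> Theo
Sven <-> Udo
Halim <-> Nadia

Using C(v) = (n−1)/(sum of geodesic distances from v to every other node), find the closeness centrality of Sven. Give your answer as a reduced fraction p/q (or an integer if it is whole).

11/35

Distances from Sven: Chen:4, Dee:5, Grace:2, Halim:3, Miro:3, Nadia:2, Nora:4, Theo:4, Udo:1, Uma:3, Ximena:4. Sum = 35.
n = 12, so closeness = 11/35.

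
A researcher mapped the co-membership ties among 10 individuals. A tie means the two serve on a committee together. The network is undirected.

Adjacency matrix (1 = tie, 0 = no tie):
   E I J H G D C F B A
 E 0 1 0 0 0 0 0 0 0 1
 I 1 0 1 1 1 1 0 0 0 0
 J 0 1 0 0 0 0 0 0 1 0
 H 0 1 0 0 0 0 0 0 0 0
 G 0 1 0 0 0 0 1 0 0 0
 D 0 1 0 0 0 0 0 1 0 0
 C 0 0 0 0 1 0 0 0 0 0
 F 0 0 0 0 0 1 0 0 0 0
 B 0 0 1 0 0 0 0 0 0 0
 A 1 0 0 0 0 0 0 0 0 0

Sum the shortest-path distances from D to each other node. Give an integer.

Distances from D: A:3, B:3, C:3, E:2, F:1, G:2, H:2, I:1, J:2.
Sum = 3 + 3 + 3 + 2 + 1 + 2 + 2 + 1 + 2 = 19.

19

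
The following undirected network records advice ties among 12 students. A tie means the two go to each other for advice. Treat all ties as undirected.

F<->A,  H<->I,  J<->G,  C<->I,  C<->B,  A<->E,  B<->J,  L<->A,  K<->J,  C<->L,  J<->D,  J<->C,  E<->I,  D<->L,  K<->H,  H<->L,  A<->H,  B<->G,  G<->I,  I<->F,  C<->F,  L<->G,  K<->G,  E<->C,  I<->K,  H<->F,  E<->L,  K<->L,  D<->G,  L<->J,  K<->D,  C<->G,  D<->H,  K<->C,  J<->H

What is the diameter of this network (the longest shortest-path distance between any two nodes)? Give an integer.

3

Eccentricity of each node (its greatest distance to any other): A:3, B:3, C:2, D:2, E:2, F:2, G:2, H:2, I:2, J:2, K:2, L:2.
The maximum eccentricity is 3, realized for instance by the pair A–B via A – H – J – B. So the diameter is 3.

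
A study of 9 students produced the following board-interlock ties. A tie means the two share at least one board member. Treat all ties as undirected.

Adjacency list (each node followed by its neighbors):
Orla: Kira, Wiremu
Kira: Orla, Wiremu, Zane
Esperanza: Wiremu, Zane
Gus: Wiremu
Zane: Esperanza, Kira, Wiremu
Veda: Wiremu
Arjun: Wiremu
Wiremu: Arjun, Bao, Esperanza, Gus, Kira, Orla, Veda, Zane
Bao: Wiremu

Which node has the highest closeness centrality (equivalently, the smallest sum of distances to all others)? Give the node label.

Farness (sum of distances to all others) for each node — Arjun:15, Bao:15, Esperanza:14, Gus:15, Kira:13, Orla:14, Veda:15, Wiremu:8, Zane:13.
The smallest farness is 8, for Wiremu, so Wiremu has the highest closeness.

Wiremu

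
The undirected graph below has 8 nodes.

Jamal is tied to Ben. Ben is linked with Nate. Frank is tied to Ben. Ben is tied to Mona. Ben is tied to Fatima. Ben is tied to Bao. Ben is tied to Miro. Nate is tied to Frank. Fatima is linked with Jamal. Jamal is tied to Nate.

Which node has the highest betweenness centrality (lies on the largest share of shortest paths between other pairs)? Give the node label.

Unnormalized betweenness of each node: Bao:0, Ben:17, Fatima:0, Frank:0, Jamal:1/2, Miro:0, Mona:0, Nate:1/2.
Ben has the largest value, 17, making it the main broker — the node through which the most shortest paths run.

Ben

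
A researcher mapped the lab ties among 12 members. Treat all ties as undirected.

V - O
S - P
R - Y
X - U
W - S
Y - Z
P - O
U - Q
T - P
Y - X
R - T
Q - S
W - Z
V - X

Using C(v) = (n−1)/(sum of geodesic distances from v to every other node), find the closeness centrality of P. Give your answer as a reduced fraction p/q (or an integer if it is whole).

11/23

Distances from P: O:1, Q:2, R:2, S:1, T:1, U:3, V:2, W:2, X:3, Y:3, Z:3. Sum = 23.
n = 12, so closeness = 11/23.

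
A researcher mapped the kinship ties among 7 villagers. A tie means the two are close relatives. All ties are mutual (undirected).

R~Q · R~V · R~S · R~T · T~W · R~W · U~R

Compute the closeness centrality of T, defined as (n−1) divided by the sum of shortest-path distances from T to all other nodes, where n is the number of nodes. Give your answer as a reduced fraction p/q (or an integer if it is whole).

3/5

Distances from T: Q:2, R:1, S:2, U:2, V:2, W:1. Sum = 10.
n = 7, so closeness = 6/10 = 3/5.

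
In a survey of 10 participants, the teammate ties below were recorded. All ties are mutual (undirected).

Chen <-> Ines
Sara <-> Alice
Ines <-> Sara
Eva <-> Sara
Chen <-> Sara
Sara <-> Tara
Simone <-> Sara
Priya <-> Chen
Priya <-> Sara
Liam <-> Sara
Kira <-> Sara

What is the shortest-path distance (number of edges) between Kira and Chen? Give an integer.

One shortest route is Kira – Sara – Chen, which uses 2 edges, and Kira and Chen are not directly tied, so nothing shorter exists. So d(Kira,Chen) = 2.

2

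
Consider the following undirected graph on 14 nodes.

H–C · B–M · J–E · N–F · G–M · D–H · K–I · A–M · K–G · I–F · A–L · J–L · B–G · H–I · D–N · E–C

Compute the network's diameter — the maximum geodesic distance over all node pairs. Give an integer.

6

Eccentricity of each node (its greatest distance to any other): A:6, B:5, C:5, D:6, E:5, F:6, G:5, H:5, I:5, J:5, K:5, L:6, M:5, N:6.
The maximum eccentricity is 6, realized for instance by the pair D–A via D – H – I – K – G – M – A. So the diameter is 6.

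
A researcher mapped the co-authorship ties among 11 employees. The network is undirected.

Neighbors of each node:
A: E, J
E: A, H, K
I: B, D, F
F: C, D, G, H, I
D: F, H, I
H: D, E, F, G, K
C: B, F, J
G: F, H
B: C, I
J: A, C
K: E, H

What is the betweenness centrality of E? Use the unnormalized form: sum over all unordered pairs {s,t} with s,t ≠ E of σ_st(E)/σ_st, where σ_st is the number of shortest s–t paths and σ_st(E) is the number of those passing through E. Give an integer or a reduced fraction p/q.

Pairs whose geodesics pass through E — J–K: 1; J–H: 1/2; A–K: 1; A–H: 1; A–G: 1; A–F: 1/2; A–D: 1; A–I: 2/4.
All other pairs contribute 0.
Summing the contributions gives betweenness(E) = 13/2.

13/2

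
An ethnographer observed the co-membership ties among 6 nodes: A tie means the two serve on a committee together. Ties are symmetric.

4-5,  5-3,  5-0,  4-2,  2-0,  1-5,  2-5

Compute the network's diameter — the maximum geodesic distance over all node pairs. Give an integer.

Eccentricity of each node (its greatest distance to any other): 0:2, 1:2, 2:2, 3:2, 4:2, 5:1.
The maximum eccentricity is 2, realized for instance by the pair 4–1 via 4 – 5 – 1. So the diameter is 2.

2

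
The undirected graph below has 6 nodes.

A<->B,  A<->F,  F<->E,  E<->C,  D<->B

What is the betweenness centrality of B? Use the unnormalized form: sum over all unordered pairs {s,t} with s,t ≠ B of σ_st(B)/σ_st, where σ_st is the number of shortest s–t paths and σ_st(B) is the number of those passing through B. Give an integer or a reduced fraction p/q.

Pairs whose geodesics pass through B — E–D: 1; F–D: 1; C–D: 1; A–D: 1.
All other pairs contribute 0.
Summing the contributions gives betweenness(B) = 4.

4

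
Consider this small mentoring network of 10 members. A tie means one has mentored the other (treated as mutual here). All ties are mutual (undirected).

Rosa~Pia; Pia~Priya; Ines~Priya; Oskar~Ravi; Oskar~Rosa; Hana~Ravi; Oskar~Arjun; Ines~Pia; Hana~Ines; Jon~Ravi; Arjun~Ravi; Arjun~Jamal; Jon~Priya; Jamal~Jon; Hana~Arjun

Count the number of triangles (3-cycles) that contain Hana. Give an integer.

1

Hana's neighbors: Arjun, Ines, and Ravi.
Neighbor pairs that are themselves tied: Hana–Arjun–Ravi. Each forms one triangle with Hana, for 1 in total.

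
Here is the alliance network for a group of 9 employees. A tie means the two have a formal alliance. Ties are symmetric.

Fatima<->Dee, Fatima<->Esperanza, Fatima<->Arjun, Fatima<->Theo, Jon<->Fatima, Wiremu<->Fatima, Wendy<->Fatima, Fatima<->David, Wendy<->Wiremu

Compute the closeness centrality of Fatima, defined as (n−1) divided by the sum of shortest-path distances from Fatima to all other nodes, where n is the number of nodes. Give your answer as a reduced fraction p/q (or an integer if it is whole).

Distances from Fatima: Arjun:1, David:1, Dee:1, Esperanza:1, Jon:1, Theo:1, Wendy:1, Wiremu:1. Sum = 8.
n = 9, so closeness = 8/8 = 1.

1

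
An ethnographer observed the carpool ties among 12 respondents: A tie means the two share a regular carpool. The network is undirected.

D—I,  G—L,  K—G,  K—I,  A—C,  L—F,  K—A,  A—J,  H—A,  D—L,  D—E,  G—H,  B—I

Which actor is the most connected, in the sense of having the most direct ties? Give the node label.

Degrees — A:4, B:1, C:1, D:3, E:1, F:1, G:3, H:2, I:3, J:1, K:3, L:3.
The maximum is 4, attained only by A.

A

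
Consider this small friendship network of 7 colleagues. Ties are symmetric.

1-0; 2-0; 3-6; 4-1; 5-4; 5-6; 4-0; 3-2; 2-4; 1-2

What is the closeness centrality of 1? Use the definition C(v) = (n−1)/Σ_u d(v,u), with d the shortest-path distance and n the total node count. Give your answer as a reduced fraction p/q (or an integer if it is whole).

Distances from 1: 0:1, 2:1, 3:2, 4:1, 5:2, 6:3. Sum = 10.
n = 7, so closeness = 6/10 = 3/5.

3/5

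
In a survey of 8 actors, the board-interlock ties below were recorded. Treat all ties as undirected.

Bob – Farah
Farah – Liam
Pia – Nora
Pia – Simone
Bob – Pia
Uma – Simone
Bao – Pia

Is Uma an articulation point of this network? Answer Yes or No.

Even without Uma, every remaining node can still reach every other (the residual graph is connected), so Uma is not a cut vertex.

No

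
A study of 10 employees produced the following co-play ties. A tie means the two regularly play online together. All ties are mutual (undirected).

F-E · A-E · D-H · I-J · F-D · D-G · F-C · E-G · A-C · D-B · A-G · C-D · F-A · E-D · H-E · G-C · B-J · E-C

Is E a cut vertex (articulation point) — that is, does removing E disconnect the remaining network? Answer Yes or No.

Even without E, every remaining node can still reach every other (the residual graph is connected), so E is not a cut vertex.

No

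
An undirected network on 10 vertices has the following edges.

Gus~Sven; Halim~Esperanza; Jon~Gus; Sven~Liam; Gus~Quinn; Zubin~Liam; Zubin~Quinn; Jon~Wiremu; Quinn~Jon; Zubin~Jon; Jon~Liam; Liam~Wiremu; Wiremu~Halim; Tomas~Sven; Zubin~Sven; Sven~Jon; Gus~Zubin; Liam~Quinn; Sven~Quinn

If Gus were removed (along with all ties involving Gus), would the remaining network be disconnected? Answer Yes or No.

Even without Gus, every remaining node can still reach every other (the residual graph is connected), so Gus is not a cut vertex.

No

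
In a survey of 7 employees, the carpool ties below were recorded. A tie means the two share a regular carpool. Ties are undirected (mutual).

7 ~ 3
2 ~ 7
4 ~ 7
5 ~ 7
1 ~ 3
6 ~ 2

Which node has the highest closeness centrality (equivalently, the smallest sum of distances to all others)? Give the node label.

Farness (sum of distances to all others) for each node — 1:16, 2:11, 3:11, 4:13, 5:13, 6:16, 7:8.
The smallest farness is 8, for 7, so 7 has the highest closeness.

7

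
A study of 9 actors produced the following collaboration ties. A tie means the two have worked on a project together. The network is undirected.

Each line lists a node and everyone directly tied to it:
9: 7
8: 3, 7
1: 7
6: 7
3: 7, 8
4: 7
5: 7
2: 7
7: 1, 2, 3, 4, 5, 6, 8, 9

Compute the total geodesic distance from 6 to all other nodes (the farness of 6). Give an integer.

Distances from 6: 1:2, 2:2, 3:2, 4:2, 5:2, 7:1, 8:2, 9:2.
Sum = 2 + 2 + 2 + 2 + 2 + 1 + 2 + 2 = 15.

15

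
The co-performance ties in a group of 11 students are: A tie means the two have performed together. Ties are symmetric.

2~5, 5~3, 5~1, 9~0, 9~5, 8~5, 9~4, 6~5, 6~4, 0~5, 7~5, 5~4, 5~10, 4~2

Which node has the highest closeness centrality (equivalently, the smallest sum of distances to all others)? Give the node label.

Farness (sum of distances to all others) for each node — 0:18, 1:19, 2:18, 3:19, 4:16, 5:10, 6:18, 7:19, 8:19, 9:17, 10:19.
The smallest farness is 10, for 5, so 5 has the highest closeness.

5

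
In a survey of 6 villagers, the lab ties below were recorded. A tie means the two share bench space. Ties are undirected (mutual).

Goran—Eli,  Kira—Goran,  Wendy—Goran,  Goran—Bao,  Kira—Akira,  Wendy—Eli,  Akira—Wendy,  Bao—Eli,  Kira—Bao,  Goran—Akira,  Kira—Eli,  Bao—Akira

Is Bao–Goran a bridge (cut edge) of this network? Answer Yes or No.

Even without that edge, Bao still reaches Goran via Bao – Kira – Goran, so the network stays connected. Not a bridge.

No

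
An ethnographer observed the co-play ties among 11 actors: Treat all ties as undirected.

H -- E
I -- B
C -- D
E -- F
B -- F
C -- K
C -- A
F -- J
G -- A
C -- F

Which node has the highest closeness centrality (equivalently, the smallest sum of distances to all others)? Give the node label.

F

Farness (sum of distances to all others) for each node — A:25, B:24, C:18, D:27, E:24, F:17, G:34, H:33, I:33, J:26, K:27.
The smallest farness is 17, for F, so F has the highest closeness.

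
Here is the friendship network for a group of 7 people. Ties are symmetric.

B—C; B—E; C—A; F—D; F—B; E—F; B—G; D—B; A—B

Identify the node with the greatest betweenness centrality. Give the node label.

B

Unnormalized betweenness of each node: A:0, B:23/2, C:0, D:0, E:0, F:1/2, G:0.
B has the largest value, 23/2, making it the main broker — the node through which the most shortest paths run.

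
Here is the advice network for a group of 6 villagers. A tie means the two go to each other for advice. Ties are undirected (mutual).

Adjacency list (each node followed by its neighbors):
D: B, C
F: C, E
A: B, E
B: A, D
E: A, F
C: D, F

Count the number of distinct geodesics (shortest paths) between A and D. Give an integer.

1

The shortest distance is 2, and the only length-2 path is A–B–D. So there is exactly 1 shortest path.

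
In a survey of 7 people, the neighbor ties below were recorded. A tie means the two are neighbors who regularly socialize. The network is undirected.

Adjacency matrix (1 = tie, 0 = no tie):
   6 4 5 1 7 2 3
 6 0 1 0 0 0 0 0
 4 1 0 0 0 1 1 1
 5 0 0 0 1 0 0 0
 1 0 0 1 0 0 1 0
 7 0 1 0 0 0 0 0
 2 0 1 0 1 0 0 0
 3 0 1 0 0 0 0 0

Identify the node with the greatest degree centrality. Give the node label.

Degrees — 1:2, 2:2, 3:1, 4:4, 5:1, 6:1, 7:1.
The maximum is 4, attained only by 4.

4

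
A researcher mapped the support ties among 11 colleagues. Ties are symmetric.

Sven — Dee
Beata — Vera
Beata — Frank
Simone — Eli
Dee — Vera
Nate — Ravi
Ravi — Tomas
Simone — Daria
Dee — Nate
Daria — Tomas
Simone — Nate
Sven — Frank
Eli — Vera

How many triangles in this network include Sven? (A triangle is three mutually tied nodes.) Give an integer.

0

Sven's neighbors are Dee and Frank, but none of them are tied to each other, so no triangle contains Sven.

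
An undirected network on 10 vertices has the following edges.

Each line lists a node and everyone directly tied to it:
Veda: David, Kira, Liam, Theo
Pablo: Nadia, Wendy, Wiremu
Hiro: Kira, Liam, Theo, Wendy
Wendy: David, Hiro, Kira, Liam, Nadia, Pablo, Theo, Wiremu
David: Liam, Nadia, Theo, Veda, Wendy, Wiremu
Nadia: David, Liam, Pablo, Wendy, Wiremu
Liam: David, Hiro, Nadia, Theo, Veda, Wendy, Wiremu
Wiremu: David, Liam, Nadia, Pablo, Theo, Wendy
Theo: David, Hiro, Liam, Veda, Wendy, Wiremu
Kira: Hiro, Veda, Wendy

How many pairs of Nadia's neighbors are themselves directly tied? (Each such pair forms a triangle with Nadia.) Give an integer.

8

Nadia's neighbors: David, Liam, Pablo, Wendy, and Wiremu.
Neighbor pairs that are themselves tied: Nadia–David–Liam; Nadia–David–Wendy; Nadia–David–Wiremu; Nadia–Liam–Wendy; Nadia–Liam–Wiremu; Nadia–Pablo–Wendy; Nadia–Pablo–Wiremu; Nadia–Wendy–Wiremu. Each forms one triangle with Nadia, for 8 in total.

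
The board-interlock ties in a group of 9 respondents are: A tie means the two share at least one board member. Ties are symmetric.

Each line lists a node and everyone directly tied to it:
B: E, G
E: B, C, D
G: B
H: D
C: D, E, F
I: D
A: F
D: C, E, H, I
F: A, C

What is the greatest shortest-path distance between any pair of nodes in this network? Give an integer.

Eccentricity of each node (its greatest distance to any other): A:5, B:4, C:3, D:3, E:3, F:4, G:5, H:4, I:4.
The maximum eccentricity is 5, realized for instance by the pair A–G via A – F – C – E – B – G. So the diameter is 5.

5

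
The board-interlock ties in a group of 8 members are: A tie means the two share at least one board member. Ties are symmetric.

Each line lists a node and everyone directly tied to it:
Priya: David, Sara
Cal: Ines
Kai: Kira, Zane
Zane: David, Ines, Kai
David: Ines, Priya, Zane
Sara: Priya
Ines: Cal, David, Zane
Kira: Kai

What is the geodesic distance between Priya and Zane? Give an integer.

2

One shortest route is Priya – David – Zane, which uses 2 edges, and Priya and Zane are not directly tied, so nothing shorter exists. So d(Priya,Zane) = 2.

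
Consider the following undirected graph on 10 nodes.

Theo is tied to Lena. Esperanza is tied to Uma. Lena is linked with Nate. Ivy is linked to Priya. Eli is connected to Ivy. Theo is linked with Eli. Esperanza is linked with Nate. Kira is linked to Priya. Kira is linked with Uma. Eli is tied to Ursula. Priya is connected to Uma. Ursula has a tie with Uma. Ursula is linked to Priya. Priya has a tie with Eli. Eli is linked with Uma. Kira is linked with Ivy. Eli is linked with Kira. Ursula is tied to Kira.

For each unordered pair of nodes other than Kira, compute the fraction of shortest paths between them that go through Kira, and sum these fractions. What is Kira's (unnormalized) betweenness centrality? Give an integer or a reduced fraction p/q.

5/4

Pairs whose geodesics pass through Kira — Ivy–Ursula: 1/3; Ivy–Uma: 1/3; Ivy–Esperanza: 1/3; Ivy–Nate: 1/4.
All other pairs contribute 0.
Summing the contributions gives betweenness(Kira) = 5/4.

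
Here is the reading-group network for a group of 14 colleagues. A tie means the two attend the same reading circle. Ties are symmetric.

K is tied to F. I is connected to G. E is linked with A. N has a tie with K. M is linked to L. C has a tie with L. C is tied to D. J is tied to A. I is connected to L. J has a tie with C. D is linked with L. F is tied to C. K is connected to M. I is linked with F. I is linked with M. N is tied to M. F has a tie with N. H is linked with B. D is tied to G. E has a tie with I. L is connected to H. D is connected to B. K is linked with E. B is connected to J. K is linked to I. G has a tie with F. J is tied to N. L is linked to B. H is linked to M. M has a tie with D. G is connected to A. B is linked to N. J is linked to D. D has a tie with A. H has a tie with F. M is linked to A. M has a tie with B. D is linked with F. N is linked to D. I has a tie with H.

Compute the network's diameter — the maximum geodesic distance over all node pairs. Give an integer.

3

Eccentricity of each node (its greatest distance to any other): A:2, B:3, C:3, D:2, E:3, F:2, G:2, H:2, I:3, J:3, K:2, L:2, M:2, N:2.
The maximum eccentricity is 3, realized for instance by the pair B–E via B – M – A – E. So the diameter is 3.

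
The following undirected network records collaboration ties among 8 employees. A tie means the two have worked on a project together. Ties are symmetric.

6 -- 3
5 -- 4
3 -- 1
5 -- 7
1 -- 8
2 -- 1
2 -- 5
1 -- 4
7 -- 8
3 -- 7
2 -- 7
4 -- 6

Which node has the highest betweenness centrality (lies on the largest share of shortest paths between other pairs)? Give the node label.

1

Unnormalized betweenness of each node: 1:14/3, 2:5/6, 3:3, 4:17/6, 5:7/4, 6:1/2, 7:49/12, 8:1/3.
1 has the largest value, 14/3, making it the main broker — the node through which the most shortest paths run.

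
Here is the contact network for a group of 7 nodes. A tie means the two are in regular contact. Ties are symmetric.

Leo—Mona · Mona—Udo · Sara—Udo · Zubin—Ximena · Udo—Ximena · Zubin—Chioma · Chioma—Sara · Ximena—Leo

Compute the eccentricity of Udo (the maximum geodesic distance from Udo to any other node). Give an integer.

2

Distances from Udo: Chioma:2, Leo:2, Mona:1, Sara:1, Ximena:1, Zubin:2.
The largest is 2 (to Leo, Zubin, and Chioma), so the eccentricity of Udo is 2.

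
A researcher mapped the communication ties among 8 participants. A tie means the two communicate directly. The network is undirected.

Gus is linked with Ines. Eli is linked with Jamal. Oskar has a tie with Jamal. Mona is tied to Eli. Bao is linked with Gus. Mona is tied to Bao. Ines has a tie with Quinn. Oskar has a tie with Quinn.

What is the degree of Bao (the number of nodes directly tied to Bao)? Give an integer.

Bao is directly tied to Gus and Mona. That is 2 neighbors, so the degree of Bao is 2.

2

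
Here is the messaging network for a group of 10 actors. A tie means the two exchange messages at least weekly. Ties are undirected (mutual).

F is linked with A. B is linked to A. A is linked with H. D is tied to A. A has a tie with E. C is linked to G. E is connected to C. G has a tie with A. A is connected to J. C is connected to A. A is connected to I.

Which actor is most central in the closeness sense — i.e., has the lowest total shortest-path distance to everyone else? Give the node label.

A

Farness (sum of distances to all others) for each node — A:9, B:17, C:15, D:17, E:16, F:17, G:16, H:17, I:17, J:17.
The smallest farness is 9, for A, so A has the highest closeness.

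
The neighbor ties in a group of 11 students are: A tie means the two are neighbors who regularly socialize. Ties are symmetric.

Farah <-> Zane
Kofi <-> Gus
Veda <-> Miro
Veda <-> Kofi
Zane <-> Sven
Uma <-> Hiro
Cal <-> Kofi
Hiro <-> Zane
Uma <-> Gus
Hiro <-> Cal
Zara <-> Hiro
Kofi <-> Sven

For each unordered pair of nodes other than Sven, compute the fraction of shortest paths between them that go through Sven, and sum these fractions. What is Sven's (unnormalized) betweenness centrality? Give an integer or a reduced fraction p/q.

Pairs whose geodesics pass through Sven — Farah–Kofi: 1; Farah–Miro: 1; Farah–Veda: 1; Farah–Gus: 1/2; Kofi–Zane: 1; Miro–Zane: 1; Veda–Zane: 1; Gus–Zane: 1/2.
All other pairs contribute 0.
Summing the contributions gives betweenness(Sven) = 7.

7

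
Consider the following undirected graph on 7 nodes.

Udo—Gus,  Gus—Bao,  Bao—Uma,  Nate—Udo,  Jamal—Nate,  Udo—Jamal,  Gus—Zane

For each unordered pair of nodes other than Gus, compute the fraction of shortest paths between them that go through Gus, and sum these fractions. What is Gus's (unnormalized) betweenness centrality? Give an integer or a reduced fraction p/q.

11

Pairs whose geodesics pass through Gus — Nate–Zane: 1; Nate–Bao: 1; Nate–Uma: 1; Udo–Zane: 1; Udo–Bao: 1; Udo–Uma: 1; Jamal–Zane: 1; Jamal–Bao: 1; Jamal–Uma: 1; Zane–Bao: 1; Zane–Uma: 1.
All other pairs contribute 0.
Summing the contributions gives betweenness(Gus) = 11.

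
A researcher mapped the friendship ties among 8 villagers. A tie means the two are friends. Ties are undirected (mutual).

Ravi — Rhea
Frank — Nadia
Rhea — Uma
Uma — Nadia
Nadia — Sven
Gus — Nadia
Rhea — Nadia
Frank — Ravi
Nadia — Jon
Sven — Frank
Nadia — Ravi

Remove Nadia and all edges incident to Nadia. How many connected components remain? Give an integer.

Without Nadia, the remaining ties split the others into: {Gus}; {Frank, Ravi, Rhea, Sven, Uma}; {Jon}.
That's 3 separate components.

3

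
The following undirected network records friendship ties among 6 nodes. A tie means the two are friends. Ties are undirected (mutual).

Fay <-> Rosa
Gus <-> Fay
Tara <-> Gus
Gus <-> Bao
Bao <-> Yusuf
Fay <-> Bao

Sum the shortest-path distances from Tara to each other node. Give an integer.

Distances from Tara: Bao:2, Fay:2, Gus:1, Rosa:3, Yusuf:3.
Sum = 2 + 2 + 1 + 3 + 3 = 11.

11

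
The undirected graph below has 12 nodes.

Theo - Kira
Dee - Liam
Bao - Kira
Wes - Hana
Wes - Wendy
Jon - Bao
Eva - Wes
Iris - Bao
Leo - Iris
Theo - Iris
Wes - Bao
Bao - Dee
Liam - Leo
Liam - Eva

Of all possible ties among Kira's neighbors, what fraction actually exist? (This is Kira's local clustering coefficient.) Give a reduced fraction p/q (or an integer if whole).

0

Kira's neighbors: Bao and Theo (k = 2).
Possible neighbor pairs: C(2,2) = 1. Edges among them: none → e = 0.
Clustering(Kira) = 0/1.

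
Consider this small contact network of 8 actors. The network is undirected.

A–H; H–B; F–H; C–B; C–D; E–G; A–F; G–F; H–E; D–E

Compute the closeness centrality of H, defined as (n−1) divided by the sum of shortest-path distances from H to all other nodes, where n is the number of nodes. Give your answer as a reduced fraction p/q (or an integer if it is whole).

7/10

Distances from H: A:1, B:1, C:2, D:2, E:1, F:1, G:2. Sum = 10.
n = 8, so closeness = 7/10.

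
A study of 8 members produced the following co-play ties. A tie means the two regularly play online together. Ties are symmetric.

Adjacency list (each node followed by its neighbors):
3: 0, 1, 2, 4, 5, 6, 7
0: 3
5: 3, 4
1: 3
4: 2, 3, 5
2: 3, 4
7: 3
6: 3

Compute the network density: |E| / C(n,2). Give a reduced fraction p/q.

There are 9 edges and 8 nodes, so the maximum possible is C(8,2) = 28.
Density = 9/28.

9/28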